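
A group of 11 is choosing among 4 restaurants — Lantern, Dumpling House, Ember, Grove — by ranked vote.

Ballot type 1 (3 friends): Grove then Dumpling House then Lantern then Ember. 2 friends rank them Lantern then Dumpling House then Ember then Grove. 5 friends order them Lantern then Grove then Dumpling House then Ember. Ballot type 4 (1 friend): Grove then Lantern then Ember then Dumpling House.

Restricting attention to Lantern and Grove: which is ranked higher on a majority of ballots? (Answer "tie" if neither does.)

Ballots ranking Lantern above Grove: 2 + 5 = 7.
Ballots ranking Grove above Lantern: 11 − 7 = 4.
Lantern wins the head-to-head 7–4.

Lantern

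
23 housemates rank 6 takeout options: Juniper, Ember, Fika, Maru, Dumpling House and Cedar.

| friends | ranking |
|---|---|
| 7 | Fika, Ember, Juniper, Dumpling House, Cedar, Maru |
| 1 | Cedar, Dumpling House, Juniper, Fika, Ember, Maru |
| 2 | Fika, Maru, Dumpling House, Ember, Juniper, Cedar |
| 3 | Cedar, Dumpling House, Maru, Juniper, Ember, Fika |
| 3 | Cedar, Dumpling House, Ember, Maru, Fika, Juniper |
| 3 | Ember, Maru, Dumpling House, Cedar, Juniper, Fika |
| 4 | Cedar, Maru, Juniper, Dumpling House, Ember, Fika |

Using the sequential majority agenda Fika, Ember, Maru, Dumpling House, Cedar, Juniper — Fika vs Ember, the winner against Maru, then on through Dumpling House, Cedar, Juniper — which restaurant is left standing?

Dumpling House

Round 1: Fika vs Ember — 10–13, Ember advances.
Round 2: Ember vs Maru — 14–9, Ember advances.
Round 3: Ember vs Dumpling House — 10–13, Dumpling House advances.
Round 4: Dumpling House vs Cedar — 12–11, Dumpling House advances.
Round 5: Dumpling House vs Juniper — 12–11, Dumpling House advances.
The agenda winner is Dumpling House.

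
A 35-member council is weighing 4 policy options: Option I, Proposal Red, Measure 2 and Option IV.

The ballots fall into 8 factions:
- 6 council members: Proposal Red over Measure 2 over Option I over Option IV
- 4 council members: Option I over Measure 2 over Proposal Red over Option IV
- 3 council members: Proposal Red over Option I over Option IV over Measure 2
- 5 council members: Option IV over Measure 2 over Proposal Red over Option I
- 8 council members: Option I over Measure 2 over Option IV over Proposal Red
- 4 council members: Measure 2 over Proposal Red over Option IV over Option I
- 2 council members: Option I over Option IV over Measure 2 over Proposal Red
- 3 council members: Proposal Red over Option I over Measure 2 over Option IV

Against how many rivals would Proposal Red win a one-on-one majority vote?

2

Proposal Red against each rival (35 council members):
Proposal Red vs Option I: Proposal Red is ranked higher on 6+3+5+4+3 = 21 ballots, Option I on 14. Proposal Red wins 21–14.
Proposal Red–Measure 2: Measure 2 23–12.
Proposal Red–Option IV: Proposal Red 20–15.
Proposal Red beats Option I, Option IV; loses to Measure 2 — 2 pairwise wins.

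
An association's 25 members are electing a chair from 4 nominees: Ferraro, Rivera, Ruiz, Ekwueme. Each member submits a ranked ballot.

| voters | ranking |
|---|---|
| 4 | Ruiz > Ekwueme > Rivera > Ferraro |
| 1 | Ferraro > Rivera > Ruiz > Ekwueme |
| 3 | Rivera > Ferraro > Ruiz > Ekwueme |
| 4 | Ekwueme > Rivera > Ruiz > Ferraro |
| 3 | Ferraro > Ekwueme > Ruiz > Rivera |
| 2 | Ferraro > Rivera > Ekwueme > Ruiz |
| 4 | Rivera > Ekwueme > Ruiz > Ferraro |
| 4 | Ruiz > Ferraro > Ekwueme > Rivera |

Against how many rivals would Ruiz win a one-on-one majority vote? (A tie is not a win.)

Ruiz against each rival (25 voters):
Ruiz vs Ferraro: Ruiz preferred on 4+4+4+4 = 16 ballots; Ruiz wins 16–9.
Ruiz–Rivera: Rivera 14–11.
Ruiz vs Ekwueme: Ekwueme, 13–12.
Ruiz beats Ferraro; loses to Rivera, Ekwueme — 1 pairwise win.

1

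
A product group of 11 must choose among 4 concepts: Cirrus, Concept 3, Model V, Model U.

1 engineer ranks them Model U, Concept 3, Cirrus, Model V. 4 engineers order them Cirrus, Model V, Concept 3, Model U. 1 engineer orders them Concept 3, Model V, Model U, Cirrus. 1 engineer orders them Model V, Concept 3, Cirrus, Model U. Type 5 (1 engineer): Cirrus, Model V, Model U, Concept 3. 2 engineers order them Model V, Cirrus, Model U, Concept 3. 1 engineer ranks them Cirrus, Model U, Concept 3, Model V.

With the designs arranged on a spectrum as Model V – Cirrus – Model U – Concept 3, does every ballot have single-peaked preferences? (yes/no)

Axis positions: Model V=1, Cirrus=2, Model U=3, Concept 3=4.
Type 1 (peak Model U at position 3): ranking walks positions 3-4-2-1, expanding outward from the peak — single-peaked.
Type 2: ranking walks positions 2-1-4-3; Concept 3 is ranked above Model U even though Model U lies between Concept 3 and the peak Cirrus on the axis — preferences dip and rise again. Not single-peaked.
Type 3: ranking walks positions 4-1-3-2; Model V is ranked above Model U even though Model U lies between Model V and the peak Concept 3 on the axis — preferences dip and rise again. Not single-peaked.
Type 4: ranking walks positions 1-4-2-3; Concept 3 is ranked above Cirrus even though Cirrus lies between Concept 3 and the peak Model V on the axis — preferences dip and rise again. Not single-peaked.
Type 5 (peak Cirrus at position 2): ranking walks positions 2-1-3-4, expanding outward from the peak — single-peaked.
Type 6 (peak Model V at position 1): ranking walks positions 1-2-3-4, expanding outward from the peak — single-peaked.
Type 7 (peak Cirrus at position 2): ranking walks positions 2-3-4-1, expanding outward from the peak — single-peaked.
Type 2 violates single-peakedness, so the profile is not single-peaked on this axis.

no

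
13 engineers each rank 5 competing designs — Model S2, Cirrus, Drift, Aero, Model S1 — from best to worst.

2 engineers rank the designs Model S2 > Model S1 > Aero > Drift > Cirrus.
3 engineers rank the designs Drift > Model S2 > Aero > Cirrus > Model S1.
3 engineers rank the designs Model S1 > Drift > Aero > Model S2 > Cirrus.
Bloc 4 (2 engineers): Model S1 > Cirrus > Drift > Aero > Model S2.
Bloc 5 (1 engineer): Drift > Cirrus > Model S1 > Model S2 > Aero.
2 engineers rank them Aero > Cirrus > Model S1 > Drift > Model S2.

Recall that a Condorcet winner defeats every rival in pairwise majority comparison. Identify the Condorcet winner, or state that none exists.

Model S1

Pairwise majorities:
Model S2 vs Cirrus: Model S2 is ranked higher on 2+3+3 = 8 ballots, Cirrus on 5. Model S2 wins 8–5.
Model S2 vs Drift: Model S2 is ranked higher on 2 ballots, Drift on 11. Drift wins 11–2.
Model S2 vs Aero: 2+3+1 = 6 for Model S2, 7 for Aero — Aero by 7–6.
Model S2 vs Model S1: 2+3 = 5 for Model S2, 8 for Model S1 — Model S1 by 8–5.
Cirrus vs Drift: 4 to 9, Drift.
Cirrus vs Aero: Cirrus is ranked higher on 2+1 = 3 ballots, Aero on 10. Aero wins 10–3.
Cirrus vs Model S1: Cirrus preferred on 3+1+2 = 6 ballots; Model S1 wins 7–6.
Drift vs Aero: Drift is ranked higher on 3+3+2+1 = 9 ballots, Aero on 4. Drift wins 9–4.
Drift vs Model S1: 4 to 9, Model S1.
Aero vs Model S1: Aero preferred on 3+2 = 5 ballots; Model S1 wins 8–5.
Model S1 defeats every rival head-to-head and is the Condorcet winner.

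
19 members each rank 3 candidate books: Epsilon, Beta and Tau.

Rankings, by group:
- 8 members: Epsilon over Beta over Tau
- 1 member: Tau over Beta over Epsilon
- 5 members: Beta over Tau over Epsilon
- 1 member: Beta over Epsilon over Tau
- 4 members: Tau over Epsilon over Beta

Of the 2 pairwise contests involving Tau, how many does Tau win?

1

Tau against each rival (19 members):
Tau vs Epsilon: Tau wins 10–9.
Tau–Beta: Beta 14–5.
Tau beats Epsilon; loses to Beta — 1 pairwise win.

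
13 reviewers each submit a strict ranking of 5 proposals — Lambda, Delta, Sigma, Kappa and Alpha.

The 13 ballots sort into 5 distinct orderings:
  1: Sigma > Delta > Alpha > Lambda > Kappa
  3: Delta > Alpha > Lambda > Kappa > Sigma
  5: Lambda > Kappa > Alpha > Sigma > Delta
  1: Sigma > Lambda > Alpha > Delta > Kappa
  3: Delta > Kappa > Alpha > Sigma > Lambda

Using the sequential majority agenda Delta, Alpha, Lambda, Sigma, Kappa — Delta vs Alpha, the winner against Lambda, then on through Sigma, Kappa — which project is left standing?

Round 1: Delta vs Alpha — 7–6, Delta advances.
Round 2: Delta vs Lambda — 7–6, Delta advances.
Round 3: Delta vs Sigma — 6–7, Sigma advances.
Round 4: Sigma vs Kappa — 2–11, Kappa advances.
The agenda winner is Kappa.

Kappa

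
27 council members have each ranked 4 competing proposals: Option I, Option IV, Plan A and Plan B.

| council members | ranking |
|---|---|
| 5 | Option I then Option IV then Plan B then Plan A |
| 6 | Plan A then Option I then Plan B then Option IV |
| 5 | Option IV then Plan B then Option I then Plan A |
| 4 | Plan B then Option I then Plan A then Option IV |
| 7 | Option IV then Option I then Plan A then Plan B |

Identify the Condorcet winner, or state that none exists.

Option I

Check each pair by majority over 27 ballots:
Option I vs Option IV: Option I, 15–12.
Option I–Plan A: Option I 21–6.
Option I vs Plan B: Option I wins 18–9.
Option IV–Plan A: Option IV 17–10.
Option IV–Plan B: Option IV 17–10.
Plan A–Plan B: Plan B 14–13.
Only Option I has no losses; Option I is the Condorcet winner.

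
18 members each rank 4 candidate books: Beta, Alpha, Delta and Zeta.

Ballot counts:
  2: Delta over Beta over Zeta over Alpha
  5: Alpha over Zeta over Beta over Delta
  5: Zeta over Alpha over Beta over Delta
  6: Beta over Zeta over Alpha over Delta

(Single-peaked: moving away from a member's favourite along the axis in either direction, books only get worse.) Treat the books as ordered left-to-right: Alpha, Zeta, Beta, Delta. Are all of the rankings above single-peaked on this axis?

Axis positions: Alpha=1, Zeta=2, Beta=3, Delta=4.
Type 1 (peak Delta at position 4): ranking walks positions 4-3-2-1, expanding outward from the peak — single-peaked.
Type 2 (peak Alpha at position 1): ranking walks positions 1-2-3-4, expanding outward from the peak — single-peaked.
Type 3 (peak Zeta at position 2): ranking walks positions 2-1-3-4, expanding outward from the peak — single-peaked.
Type 4 (peak Beta at position 3): ranking walks positions 3-2-1-4, expanding outward from the peak — single-peaked.
Every ranking is single-peaked on this axis.

yes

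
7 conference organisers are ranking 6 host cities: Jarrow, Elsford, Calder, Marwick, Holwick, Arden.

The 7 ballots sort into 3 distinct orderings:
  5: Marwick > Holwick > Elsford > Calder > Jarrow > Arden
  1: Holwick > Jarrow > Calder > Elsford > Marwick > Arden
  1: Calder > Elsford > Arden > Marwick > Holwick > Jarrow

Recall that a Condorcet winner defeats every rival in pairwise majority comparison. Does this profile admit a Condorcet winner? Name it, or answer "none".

Check each pair by majority over 7 ballots:
Jarrow vs Elsford: 1 for Jarrow, 6 for Elsford — Elsford by 6–1.
Jarrow vs Calder: Jarrow preferred on 1 ballot; Calder wins 6–1.
Jarrow vs Marwick: 1 for Jarrow, 6 for Marwick — Marwick by 6–1.
Jarrow vs Holwick: Jarrow is ranked higher on 0 ballots, Holwick on 7. Holwick wins 7–0.
Jarrow vs Arden: 5+1 = 6 for Jarrow, 1 for Arden — Jarrow by 6–1.
Elsford vs Calder: Elsford preferred on 5 ballots; Elsford wins 5–2.
Elsford vs Marwick: Elsford is ranked higher on 1+1 = 2 ballots, Marwick on 5. Marwick wins 5–2.
Elsford vs Holwick: 1 to 6, Holwick.
Elsford vs Arden: Elsford is ranked higher on 5+1+1 = 7 ballots, Arden on 0. Elsford wins 7–0.
Calder vs Marwick: 1+1 = 2 for Calder, 5 for Marwick — Marwick by 5–2.
Calder vs Holwick: 1 for Calder, 6 for Holwick — Holwick by 6–1.
Calder vs Arden: Calder preferred on 5+1+1 = 7 ballots; Calder wins 7–0.
Marwick vs Holwick: Marwick preferred on 5+1 = 6 ballots; Marwick wins 6–1.
Marwick vs Arden: 5+1 = 6 for Marwick, 1 for Arden — Marwick by 6–1.
Holwick vs Arden: Holwick preferred on 5+1 = 6 ballots; Holwick wins 6–1.
Only Marwick has no losses; Marwick is the Condorcet winner.

Marwick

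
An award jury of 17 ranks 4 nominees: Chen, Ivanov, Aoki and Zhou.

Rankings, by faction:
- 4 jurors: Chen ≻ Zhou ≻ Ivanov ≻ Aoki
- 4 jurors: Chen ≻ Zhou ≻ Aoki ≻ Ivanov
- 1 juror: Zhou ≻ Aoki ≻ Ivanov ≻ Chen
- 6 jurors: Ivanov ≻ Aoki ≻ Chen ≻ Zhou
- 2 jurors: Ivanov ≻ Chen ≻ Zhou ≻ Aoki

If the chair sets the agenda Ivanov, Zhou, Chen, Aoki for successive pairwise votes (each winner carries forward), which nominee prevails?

Round 1: Ivanov vs Zhou — 8–9, Zhou advances.
Round 2: Zhou vs Chen — 1–16, Chen advances.
Round 3: Chen vs Aoki — 10–7, Chen advances.
Chen survives the agenda.

Chen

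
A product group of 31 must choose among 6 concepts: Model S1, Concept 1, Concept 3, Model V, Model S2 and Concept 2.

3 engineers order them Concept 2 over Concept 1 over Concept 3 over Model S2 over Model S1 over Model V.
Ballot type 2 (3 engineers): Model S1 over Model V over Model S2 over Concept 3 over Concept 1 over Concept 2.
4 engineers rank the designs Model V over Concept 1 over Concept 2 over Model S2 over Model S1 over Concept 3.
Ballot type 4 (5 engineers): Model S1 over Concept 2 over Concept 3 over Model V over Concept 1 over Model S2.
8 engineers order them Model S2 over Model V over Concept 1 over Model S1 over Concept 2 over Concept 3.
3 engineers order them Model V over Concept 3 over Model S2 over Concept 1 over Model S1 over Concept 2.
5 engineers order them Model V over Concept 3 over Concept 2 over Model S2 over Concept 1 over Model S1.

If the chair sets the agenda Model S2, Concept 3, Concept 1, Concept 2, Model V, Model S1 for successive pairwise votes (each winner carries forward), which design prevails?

Model V

Round 1: Model S2 vs Concept 3 — 15–16, Concept 3 advances.
Round 2: Concept 3 vs Concept 1 — 16–15, Concept 3 advances.
Round 3: Concept 3 vs Concept 2 — 11–20, Concept 2 advances.
Round 4: Concept 2 vs Model V — 8–23, Model V advances.
Round 5: Model V vs Model S1 — 20–11, Model V advances.
The agenda winner is Model V.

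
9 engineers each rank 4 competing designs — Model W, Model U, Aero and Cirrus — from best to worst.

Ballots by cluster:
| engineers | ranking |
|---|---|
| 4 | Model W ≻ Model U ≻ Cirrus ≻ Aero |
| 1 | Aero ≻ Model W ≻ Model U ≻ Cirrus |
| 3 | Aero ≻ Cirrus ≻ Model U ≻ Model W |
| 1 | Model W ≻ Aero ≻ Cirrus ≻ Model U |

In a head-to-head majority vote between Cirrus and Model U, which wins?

Ballots ranking Cirrus above Model U: 3 + 1 = 4.
Ballots ranking Model U above Cirrus: 9 − 4 = 5.
Model U wins the head-to-head 5–4.

Model U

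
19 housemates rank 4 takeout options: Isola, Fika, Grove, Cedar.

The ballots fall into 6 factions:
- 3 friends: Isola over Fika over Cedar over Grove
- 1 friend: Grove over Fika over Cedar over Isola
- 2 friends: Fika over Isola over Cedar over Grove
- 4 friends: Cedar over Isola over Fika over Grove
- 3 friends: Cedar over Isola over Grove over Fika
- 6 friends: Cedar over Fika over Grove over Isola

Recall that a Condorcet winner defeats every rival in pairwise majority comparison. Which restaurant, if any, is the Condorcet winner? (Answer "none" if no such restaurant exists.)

Pairwise majorities:
Isola vs Fika: Isola, 10–9.
Isola vs Grove: Isola, 12–7.
Isola vs Cedar: Cedar, 14–5.
Fika vs Grove: Fika, 15–4.
Fika vs Cedar: Cedar, 13–6.
Grove–Cedar: Cedar 18–1.
Cedar defeats every rival head-to-head and is the Condorcet winner.

Cedar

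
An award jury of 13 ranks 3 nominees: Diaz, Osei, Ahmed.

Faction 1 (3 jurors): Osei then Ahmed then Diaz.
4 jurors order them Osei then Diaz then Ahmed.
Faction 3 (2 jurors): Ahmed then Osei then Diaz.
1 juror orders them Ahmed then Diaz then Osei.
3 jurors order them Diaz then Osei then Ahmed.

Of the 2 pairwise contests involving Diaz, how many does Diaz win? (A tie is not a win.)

1

Diaz against each rival (13 jurors):
Diaz vs Osei: Osei wins 9–4.
Diaz vs Ahmed: Diaz is ranked higher on 4+3 = 7 ballots, Ahmed on 6. Diaz wins 7–6.
Diaz beats Ahmed; loses to Osei — 1 pairwise win.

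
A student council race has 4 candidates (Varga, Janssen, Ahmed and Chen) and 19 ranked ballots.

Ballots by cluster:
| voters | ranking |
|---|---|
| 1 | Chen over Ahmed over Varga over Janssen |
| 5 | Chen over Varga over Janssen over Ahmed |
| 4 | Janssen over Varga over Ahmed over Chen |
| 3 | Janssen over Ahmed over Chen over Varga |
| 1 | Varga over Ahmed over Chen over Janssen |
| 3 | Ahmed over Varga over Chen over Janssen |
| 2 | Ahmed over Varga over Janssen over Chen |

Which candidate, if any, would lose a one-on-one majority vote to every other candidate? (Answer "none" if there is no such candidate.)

Head-to-head results (19 voters):
Varga vs Janssen: 1+5+1+3+2 = 12 for Varga, 7 for Janssen — Varga by 12–7.
Varga vs Ahmed: 10 to 9, Varga.
Varga–Chen: Varga 10–9.
Janssen vs Ahmed: Janssen preferred on 5+4+3 = 12 ballots; Janssen wins 12–7.
Janssen–Chen: Chen 10–9.
Ahmed vs Chen: Ahmed wins 13–6.
Every candidate wins at least one matchup (Varga beats Janssen; Janssen beats Ahmed; Ahmed beats Chen; Chen beats Janssen), so there is no Condorcet loser.

none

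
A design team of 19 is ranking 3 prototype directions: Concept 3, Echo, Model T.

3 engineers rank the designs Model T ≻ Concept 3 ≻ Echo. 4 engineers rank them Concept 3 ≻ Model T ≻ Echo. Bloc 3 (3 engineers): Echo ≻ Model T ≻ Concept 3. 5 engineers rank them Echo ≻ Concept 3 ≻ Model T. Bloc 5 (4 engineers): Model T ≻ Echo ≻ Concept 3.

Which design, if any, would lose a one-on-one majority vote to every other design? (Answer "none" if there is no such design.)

Pairwise majorities:
Concept 3 vs Echo: Concept 3 is ranked higher on 3+4 = 7 ballots, Echo on 12. Echo wins 12–7.
Concept 3 vs Model T: Model T, 10–9.
Echo vs Model T: Model T, 11–8.
Concept 3 is beaten in every head-to-head and is the Condorcet loser.

Concept 3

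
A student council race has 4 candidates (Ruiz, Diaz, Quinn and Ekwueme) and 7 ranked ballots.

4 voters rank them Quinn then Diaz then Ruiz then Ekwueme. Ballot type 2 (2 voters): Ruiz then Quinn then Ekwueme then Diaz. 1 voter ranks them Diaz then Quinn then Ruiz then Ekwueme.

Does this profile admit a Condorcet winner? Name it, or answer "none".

Check each pair by majority over 7 ballots:
Ruiz vs Diaz: Diaz wins 5–2.
Ruiz–Quinn: Quinn 5–2.
Ruiz–Ekwueme: Ruiz 7–0.
Diaz vs Quinn: Quinn, 6–1.
Diaz–Ekwueme: Diaz 5–2.
Quinn vs Ekwueme: Quinn wins 7–0.
Only Quinn has no losses; Quinn is the Condorcet winner.

Quinn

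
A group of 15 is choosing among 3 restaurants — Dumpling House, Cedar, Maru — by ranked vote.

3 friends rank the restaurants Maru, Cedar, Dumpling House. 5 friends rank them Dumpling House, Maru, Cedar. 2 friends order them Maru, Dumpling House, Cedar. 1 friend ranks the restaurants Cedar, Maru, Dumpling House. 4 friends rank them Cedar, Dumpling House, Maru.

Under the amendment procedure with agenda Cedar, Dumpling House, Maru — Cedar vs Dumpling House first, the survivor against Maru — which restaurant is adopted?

Round 1: Cedar vs Dumpling House — 8–7, Cedar advances.
Round 2: Cedar vs Maru — 5–10, Maru advances.
Maru survives the agenda.

Maru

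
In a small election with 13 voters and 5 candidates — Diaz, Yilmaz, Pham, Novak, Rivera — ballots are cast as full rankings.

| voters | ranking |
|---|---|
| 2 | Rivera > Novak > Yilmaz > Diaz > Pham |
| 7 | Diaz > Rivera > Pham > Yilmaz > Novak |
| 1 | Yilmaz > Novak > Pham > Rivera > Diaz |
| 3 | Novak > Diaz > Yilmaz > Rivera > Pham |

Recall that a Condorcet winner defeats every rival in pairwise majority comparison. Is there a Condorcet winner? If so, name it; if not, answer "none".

Pairwise majorities:
Diaz vs Yilmaz: Diaz is ranked higher on 7+3 = 10 ballots, Yilmaz on 3. Diaz wins 10–3.
Diaz vs Pham: Diaz is ranked higher on 2+7+3 = 12 ballots, Pham on 1. Diaz wins 12–1.
Diaz vs Novak: Diaz preferred on 7 ballots; Diaz wins 7–6.
Diaz vs Rivera: Diaz is ranked higher on 7+3 = 10 ballots, Rivera on 3. Diaz wins 10–3.
Yilmaz vs Pham: 2+1+3 = 6 for Yilmaz, 7 for Pham — Pham by 7–6.
Yilmaz vs Novak: 8 to 5, Yilmaz.
Yilmaz vs Rivera: Yilmaz is ranked higher on 1+3 = 4 ballots, Rivera on 9. Rivera wins 9–4.
Pham vs Novak: 7 to 6, Pham.
Pham vs Rivera: Pham is ranked higher on 1 ballot, Rivera on 12. Rivera wins 12–1.
Novak vs Rivera: 1+3 = 4 for Novak, 9 for Rivera — Rivera by 9–4.
Diaz beats each of Yilmaz, Pham, Novak, Rivera — Diaz is the Condorcet winner.

Diaz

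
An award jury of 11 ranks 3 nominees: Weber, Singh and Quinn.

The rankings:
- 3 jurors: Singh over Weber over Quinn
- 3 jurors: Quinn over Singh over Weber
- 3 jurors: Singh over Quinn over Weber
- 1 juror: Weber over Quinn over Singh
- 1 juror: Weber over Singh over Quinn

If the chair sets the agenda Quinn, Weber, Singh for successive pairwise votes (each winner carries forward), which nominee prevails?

Singh

Round 1: Quinn vs Weber — 6–5, Quinn advances.
Round 2: Quinn vs Singh — 4–7, Singh advances.
Singh survives the agenda.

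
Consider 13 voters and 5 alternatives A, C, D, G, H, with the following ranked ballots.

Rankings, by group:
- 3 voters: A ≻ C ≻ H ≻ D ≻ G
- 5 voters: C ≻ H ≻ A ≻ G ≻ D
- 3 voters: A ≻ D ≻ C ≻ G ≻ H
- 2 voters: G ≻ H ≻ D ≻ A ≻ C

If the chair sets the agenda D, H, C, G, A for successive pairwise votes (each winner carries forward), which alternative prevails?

Round 1: D vs H — 3–10, H advances.
Round 2: H vs C — 2–11, C advances.
Round 3: C vs G — 11–2, C advances.
Round 4: C vs A — 5–8, A advances.
A survives the agenda.

A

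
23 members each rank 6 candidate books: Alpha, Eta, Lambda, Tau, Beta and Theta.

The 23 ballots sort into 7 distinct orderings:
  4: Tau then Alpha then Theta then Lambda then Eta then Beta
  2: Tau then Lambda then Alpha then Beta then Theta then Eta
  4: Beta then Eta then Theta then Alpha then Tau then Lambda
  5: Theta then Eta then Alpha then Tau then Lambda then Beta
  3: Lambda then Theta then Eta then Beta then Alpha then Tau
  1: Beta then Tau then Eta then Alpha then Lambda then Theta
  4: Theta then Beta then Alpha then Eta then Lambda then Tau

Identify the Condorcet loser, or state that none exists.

none

Head-to-head results (23 members):
Alpha vs Eta: Eta wins 13–10.
Alpha–Lambda: Alpha 18–5.
Alpha vs Tau: Alpha wins 16–7.
Alpha vs Beta: 4+2+5 = 11 for Alpha, 12 for Beta — Beta by 12–11.
Alpha–Theta: Theta 16–7.
Eta vs Lambda: 14 to 9, Eta.
Eta vs Tau: 4+5+3+4 = 16 for Eta, 7 for Tau — Eta by 16–7.
Eta vs Beta: 12 to 11, Eta.
Eta vs Theta: 4+1 = 5 for Eta, 18 for Theta — Theta by 18–5.
Lambda vs Tau: 3+4 = 7 for Lambda, 16 for Tau — Tau by 16–7.
Lambda vs Beta: Lambda preferred on 4+2+5+3 = 14 ballots; Lambda wins 14–9.
Lambda vs Theta: Lambda is ranked higher on 2+3+1 = 6 ballots, Theta on 17. Theta wins 17–6.
Tau–Beta: Beta 12–11.
Tau vs Theta: Theta wins 16–7.
Beta–Theta: Theta 16–7.
Each book has at least one pairwise win (Alpha beats Lambda; Eta beats Alpha; Lambda beats Beta; Tau beats Lambda; Beta beats Alpha; Theta beats Alpha) — no Condorcet loser.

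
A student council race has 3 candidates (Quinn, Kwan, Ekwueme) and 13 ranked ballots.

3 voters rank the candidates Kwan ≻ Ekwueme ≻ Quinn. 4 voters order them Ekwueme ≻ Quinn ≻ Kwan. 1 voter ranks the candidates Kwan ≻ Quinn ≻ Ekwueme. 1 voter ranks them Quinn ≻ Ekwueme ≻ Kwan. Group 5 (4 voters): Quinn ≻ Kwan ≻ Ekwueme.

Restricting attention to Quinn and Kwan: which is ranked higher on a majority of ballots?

Ballots ranking Quinn above Kwan: 4 + 1 + 4 = 9.
Ballots ranking Kwan above Quinn: 13 − 9 = 4.
Quinn wins the head-to-head 9–4.

Quinn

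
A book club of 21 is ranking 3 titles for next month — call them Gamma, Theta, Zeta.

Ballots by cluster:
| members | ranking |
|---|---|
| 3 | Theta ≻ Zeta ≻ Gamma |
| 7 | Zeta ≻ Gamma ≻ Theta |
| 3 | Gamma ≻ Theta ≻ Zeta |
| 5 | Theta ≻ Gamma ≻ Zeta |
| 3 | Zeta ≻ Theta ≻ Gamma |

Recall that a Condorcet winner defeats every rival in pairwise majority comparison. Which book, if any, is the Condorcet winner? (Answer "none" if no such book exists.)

Theta

Pairwise majorities:
Gamma vs Theta: 7+3 = 10 for Gamma, 11 for Theta — Theta by 11–10.
Gamma vs Zeta: 8 to 13, Zeta.
Theta vs Zeta: 11 to 10, Theta.
Theta wins every pairwise contest, so Theta is the Condorcet winner.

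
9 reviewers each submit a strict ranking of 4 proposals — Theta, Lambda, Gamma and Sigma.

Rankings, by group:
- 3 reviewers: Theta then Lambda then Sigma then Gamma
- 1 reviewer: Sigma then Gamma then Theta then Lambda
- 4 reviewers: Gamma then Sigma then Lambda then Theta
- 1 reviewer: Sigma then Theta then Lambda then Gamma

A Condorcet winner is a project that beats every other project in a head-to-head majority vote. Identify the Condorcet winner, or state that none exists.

Check each pair by majority over 9 ballots:
Theta vs Lambda: Theta, 5–4.
Theta vs Gamma: Gamma wins 5–4.
Theta–Sigma: Sigma 6–3.
Lambda vs Gamma: Lambda preferred on 3+1 = 4 ballots; Gamma wins 5–4.
Lambda vs Sigma: 3 for Lambda, 6 for Sigma — Sigma by 6–3.
Gamma vs Sigma: 4 to 5, Sigma.
Sigma beats each of Theta, Lambda, Gamma — Sigma is the Condorcet winner.

Sigma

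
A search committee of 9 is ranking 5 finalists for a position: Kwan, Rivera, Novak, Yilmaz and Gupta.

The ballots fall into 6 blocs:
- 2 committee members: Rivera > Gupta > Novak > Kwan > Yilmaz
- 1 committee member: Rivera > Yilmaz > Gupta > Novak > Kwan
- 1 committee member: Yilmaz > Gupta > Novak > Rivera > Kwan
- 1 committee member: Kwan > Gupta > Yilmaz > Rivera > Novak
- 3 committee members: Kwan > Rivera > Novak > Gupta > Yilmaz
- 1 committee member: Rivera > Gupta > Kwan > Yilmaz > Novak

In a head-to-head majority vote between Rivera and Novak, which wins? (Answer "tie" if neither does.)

Rivera

Ballots ranking Rivera above Novak: 2 + 1 + 1 + 3 + 1 = 8.
Ballots ranking Novak above Rivera: 9 − 8 = 1.
Rivera wins the head-to-head 8–1.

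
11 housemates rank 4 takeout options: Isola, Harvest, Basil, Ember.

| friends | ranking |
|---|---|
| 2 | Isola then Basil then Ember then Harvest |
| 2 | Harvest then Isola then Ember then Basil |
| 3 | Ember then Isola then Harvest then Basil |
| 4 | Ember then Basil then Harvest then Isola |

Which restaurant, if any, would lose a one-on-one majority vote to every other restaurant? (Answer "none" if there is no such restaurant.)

Pairwise majorities:
Isola vs Harvest: 5 to 6, Harvest.
Isola vs Basil: Isola preferred on 2+2+3 = 7 ballots; Isola wins 7–4.
Isola–Ember: Ember 7–4.
Harvest vs Basil: Basil wins 6–5.
Harvest vs Ember: 2 for Harvest, 9 for Ember — Ember by 9–2.
Basil vs Ember: 2 to 9, Ember.
Every restaurant wins at least one matchup (Isola beats Basil; Harvest beats Isola; Basil beats Harvest; Ember beats Isola), so there is no Condorcet loser.

none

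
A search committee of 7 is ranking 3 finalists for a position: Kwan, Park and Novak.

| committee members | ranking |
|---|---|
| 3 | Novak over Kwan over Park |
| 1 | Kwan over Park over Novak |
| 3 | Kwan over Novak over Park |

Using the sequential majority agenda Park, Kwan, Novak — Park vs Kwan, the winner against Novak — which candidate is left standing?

Kwan

Round 1: Park vs Kwan — 0–7, Kwan advances.
Round 2: Kwan vs Novak — 4–3, Kwan advances.
Kwan survives the agenda.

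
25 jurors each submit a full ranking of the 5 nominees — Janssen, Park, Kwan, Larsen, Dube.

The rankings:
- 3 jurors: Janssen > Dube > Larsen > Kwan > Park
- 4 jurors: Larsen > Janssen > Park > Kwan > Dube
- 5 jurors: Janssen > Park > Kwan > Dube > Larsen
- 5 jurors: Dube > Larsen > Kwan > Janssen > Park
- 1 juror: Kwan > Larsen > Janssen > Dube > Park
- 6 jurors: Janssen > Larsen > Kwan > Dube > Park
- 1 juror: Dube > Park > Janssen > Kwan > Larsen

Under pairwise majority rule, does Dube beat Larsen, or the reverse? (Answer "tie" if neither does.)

Ballots ranking Dube above Larsen: 3 + 5 + 5 + 1 = 14.
Ballots ranking Larsen above Dube: 25 − 14 = 11.
Dube wins the head-to-head 14–11.

Dube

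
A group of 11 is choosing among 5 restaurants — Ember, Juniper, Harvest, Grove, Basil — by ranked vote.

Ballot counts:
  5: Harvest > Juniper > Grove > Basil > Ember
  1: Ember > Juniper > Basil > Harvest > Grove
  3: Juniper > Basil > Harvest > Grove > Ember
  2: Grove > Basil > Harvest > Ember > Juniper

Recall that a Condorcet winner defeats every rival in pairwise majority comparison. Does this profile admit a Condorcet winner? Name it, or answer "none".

none

Head-to-head results (11 friends):
Ember vs Juniper: 3 to 8, Juniper.
Ember vs Harvest: 1 to 10, Harvest.
Ember vs Grove: 1 for Ember, 10 for Grove — Grove by 10–1.
Ember vs Basil: Ember is ranked higher on 1 ballot, Basil on 10. Basil wins 10–1.
Juniper vs Harvest: 1+3 = 4 for Juniper, 7 for Harvest — Harvest by 7–4.
Juniper vs Grove: Juniper is ranked higher on 5+1+3 = 9 ballots, Grove on 2. Juniper wins 9–2.
Juniper vs Basil: Juniper is ranked higher on 5+1+3 = 9 ballots, Basil on 2. Juniper wins 9–2.
Harvest vs Grove: Harvest preferred on 5+1+3 = 9 ballots; Harvest wins 9–2.
Harvest vs Basil: Harvest is ranked higher on 5 ballots, Basil on 6. Basil wins 6–5.
Grove vs Basil: 5+2 = 7 for Grove, 4 for Basil — Grove by 7–4.
No restaurant is unbeaten: Ember loses to Juniper; Juniper loses to Harvest; Harvest loses to Basil; Grove loses to Juniper; Basil loses to Juniper. In particular Juniper > Basil > Harvest > Juniper is a majority cycle — no Condorcet winner exists.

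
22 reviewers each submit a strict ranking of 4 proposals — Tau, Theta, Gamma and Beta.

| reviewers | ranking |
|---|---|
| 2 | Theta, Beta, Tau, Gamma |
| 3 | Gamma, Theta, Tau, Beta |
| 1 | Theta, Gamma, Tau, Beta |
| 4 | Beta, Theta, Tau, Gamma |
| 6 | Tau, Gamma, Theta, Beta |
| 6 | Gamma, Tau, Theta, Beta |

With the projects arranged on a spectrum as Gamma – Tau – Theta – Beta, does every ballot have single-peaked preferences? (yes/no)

no

Axis positions: Gamma=1, Tau=2, Theta=3, Beta=4.
Group 1 (peak Theta at position 3): ranking walks positions 3-4-2-1, expanding outward from the peak — single-peaked.
Group 2: ranking walks positions 1-3-2-4; Theta is ranked above Tau even though Tau lies between Theta and the peak Gamma on the axis — preferences dip and rise again. Not single-peaked.
Group 3: ranking walks positions 3-1-2-4; Gamma is ranked above Tau even though Tau lies between Gamma and the peak Theta on the axis — preferences dip and rise again. Not single-peaked.
Group 4 (peak Beta at position 4): ranking walks positions 4-3-2-1, expanding outward from the peak — single-peaked.
Group 5 (peak Tau at position 2): ranking walks positions 2-1-3-4, expanding outward from the peak — single-peaked.
Group 6 (peak Gamma at position 1): ranking walks positions 1-2-3-4, expanding outward from the peak — single-peaked.
Group 2 violates single-peakedness, so the profile is not single-peaked on this axis.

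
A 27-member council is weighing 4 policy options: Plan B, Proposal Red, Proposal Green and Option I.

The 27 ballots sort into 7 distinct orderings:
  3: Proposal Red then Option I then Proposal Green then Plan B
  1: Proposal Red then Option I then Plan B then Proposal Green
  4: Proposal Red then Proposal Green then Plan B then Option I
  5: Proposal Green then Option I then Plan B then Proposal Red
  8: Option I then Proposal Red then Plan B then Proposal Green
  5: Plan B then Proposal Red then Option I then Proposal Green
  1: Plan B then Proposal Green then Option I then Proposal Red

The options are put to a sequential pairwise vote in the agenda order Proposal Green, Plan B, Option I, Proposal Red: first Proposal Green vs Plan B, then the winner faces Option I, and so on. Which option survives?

Option I

Round 1: Proposal Green vs Plan B — 12–15, Plan B advances.
Round 2: Plan B vs Option I — 10–17, Option I advances.
Round 3: Option I vs Proposal Red — 14–13, Option I advances.
The agenda winner is Option I.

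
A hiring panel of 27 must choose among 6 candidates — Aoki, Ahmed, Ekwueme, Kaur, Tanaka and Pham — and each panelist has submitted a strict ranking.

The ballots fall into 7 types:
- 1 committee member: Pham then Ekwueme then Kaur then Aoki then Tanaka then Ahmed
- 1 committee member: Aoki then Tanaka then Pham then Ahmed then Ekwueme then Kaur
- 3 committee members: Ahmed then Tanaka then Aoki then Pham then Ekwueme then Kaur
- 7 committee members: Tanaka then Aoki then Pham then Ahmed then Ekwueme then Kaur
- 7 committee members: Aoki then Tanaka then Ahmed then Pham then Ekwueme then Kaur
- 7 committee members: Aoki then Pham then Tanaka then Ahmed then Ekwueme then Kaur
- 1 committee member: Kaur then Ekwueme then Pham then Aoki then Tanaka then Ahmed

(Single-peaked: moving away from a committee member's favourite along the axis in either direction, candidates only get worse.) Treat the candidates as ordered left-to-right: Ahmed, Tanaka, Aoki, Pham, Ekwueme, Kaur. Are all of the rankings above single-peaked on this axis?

yes

Axis positions: Ahmed=1, Tanaka=2, Aoki=3, Pham=4, Ekwueme=5, Kaur=6.
Type 1 (peak Pham at position 4): ranking walks positions 4-5-6-3-2-1, expanding outward from the peak — single-peaked.
Type 2 (peak Aoki at position 3): ranking walks positions 3-2-4-1-5-6, expanding outward from the peak — single-peaked.
Type 3 (peak Ahmed at position 1): ranking walks positions 1-2-3-4-5-6, expanding outward from the peak — single-peaked.
Type 4 (peak Tanaka at position 2): ranking walks positions 2-3-4-1-5-6, expanding outward from the peak — single-peaked.
Type 5 (peak Aoki at position 3): ranking walks positions 3-2-1-4-5-6, expanding outward from the peak — single-peaked.
Type 6 (peak Aoki at position 3): ranking walks positions 3-4-2-1-5-6, expanding outward from the peak — single-peaked.
Type 7 (peak Kaur at position 6): ranking walks positions 6-5-4-3-2-1, expanding outward from the peak — single-peaked.
Every ranking is single-peaked on this axis.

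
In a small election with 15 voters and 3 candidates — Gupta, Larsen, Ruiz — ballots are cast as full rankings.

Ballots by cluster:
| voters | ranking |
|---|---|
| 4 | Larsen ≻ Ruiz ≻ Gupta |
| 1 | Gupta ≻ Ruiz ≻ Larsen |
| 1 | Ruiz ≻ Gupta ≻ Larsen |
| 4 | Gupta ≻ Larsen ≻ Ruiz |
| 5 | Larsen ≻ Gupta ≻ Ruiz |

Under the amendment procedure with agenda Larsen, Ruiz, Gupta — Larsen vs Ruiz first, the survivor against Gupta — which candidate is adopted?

Round 1: Larsen vs Ruiz — 13–2, Larsen advances.
Round 2: Larsen vs Gupta — 9–6, Larsen advances.
Larsen survives the agenda.

Larsen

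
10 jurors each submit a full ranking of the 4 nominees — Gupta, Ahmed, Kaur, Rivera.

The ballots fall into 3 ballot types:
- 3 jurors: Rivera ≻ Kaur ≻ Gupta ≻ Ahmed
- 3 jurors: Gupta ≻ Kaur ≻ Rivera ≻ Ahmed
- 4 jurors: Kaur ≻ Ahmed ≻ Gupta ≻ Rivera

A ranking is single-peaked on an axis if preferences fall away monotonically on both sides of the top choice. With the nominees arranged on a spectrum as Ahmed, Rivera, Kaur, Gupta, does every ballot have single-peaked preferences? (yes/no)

no

Axis positions: Ahmed=1, Rivera=2, Kaur=3, Gupta=4.
Ballot type 1 (peak Rivera at position 2): ranking walks positions 2-3-4-1, expanding outward from the peak — single-peaked.
Ballot type 2 (peak Gupta at position 4): ranking walks positions 4-3-2-1, expanding outward from the peak — single-peaked.
Ballot type 3: ranking walks positions 3-1-4-2; Ahmed is ranked above Rivera even though Rivera lies between Ahmed and the peak Kaur on the axis — preferences dip and rise again. Not single-peaked.
Ballot type 3 violates single-peakedness, so the profile is not single-peaked on this axis.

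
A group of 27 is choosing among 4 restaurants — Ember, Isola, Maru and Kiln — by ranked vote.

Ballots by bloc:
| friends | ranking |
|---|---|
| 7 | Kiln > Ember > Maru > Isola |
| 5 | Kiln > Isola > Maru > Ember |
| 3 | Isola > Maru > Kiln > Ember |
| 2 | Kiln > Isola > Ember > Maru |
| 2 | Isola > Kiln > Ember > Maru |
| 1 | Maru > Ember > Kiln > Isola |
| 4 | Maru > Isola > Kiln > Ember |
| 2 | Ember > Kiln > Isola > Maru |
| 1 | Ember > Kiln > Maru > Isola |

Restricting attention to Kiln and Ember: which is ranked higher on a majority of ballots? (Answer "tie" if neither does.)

Kiln

Ballots ranking Kiln above Ember: 7 + 5 + 3 + 2 + 2 + 4 = 23.
Ballots ranking Ember above Kiln: 27 − 23 = 4.
Kiln wins the head-to-head 23–4.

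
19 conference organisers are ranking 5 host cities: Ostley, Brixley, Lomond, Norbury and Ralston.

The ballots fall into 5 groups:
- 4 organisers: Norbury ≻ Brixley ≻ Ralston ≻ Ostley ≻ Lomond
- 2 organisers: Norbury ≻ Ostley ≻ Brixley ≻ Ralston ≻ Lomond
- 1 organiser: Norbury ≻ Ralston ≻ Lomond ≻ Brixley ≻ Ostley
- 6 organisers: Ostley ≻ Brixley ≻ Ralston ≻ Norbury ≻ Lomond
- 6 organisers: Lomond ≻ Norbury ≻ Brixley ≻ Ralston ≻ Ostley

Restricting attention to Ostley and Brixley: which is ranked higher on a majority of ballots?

Ballots ranking Ostley above Brixley: 2 + 6 = 8.
Ballots ranking Brixley above Ostley: 19 − 8 = 11.
Brixley wins the head-to-head 11–8.

Brixley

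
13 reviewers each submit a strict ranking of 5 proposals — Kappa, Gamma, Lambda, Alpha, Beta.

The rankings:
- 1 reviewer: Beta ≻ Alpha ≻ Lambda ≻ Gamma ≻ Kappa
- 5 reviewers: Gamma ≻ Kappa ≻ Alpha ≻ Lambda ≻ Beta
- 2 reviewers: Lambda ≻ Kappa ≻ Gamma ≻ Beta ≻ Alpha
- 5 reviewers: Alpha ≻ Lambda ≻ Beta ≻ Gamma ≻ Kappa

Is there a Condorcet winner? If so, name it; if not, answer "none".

Head-to-head results (13 reviewers):
Kappa vs Gamma: Gamma wins 11–2.
Kappa vs Lambda: Lambda wins 8–5.
Kappa vs Alpha: Kappa, 7–6.
Kappa vs Beta: Kappa, 7–6.
Gamma vs Lambda: Lambda wins 8–5.
Gamma–Alpha: Gamma 7–6.
Gamma vs Beta: Gamma, 7–6.
Lambda vs Alpha: Alpha, 11–2.
Lambda vs Beta: Lambda, 12–1.
Alpha vs Beta: Alpha wins 10–3.
No project is unbeaten: Kappa loses to Gamma; Gamma loses to Lambda; Lambda loses to Alpha; Alpha loses to Kappa; Beta loses to Kappa. In particular Kappa → Alpha → Lambda → Kappa is a majority cycle — no Condorcet winner exists.

none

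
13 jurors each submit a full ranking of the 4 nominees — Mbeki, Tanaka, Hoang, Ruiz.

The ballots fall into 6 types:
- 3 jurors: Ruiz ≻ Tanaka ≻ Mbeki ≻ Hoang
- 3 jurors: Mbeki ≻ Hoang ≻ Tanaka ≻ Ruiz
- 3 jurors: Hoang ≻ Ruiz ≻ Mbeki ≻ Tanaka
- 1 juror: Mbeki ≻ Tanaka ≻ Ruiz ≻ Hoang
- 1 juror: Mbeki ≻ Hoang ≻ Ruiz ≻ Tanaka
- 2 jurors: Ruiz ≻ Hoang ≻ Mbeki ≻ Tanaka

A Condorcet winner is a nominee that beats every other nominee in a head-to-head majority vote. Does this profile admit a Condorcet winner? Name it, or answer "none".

Pairwise majorities:
Mbeki vs Tanaka: 10 to 3, Mbeki.
Mbeki vs Hoang: Mbeki is ranked higher on 3+3+1+1 = 8 ballots, Hoang on 5. Mbeki wins 8–5.
Mbeki vs Ruiz: 3+1+1 = 5 for Mbeki, 8 for Ruiz — Ruiz by 8–5.
Tanaka vs Hoang: 3+1 = 4 for Tanaka, 9 for Hoang — Hoang by 9–4.
Tanaka vs Ruiz: Tanaka is ranked higher on 3+1 = 4 ballots, Ruiz on 9. Ruiz wins 9–4.
Hoang vs Ruiz: Hoang is ranked higher on 3+3+1 = 7 ballots, Ruiz on 6. Hoang wins 7–6.
Every nominee loses at least once (Mbeki loses to Ruiz; Tanaka loses to Mbeki; Hoang loses to Mbeki; Ruiz loses to Hoang). The majority relation contains the cycle Mbeki → Hoang → Ruiz → Mbeki, so there is no Condorcet winner.

none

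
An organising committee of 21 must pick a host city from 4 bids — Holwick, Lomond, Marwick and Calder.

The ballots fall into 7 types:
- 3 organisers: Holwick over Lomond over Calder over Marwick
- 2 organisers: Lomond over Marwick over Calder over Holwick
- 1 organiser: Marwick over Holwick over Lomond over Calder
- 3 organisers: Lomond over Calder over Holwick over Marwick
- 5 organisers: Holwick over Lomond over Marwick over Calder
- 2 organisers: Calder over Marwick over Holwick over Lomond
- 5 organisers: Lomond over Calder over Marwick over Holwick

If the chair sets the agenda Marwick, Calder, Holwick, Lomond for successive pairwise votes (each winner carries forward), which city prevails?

Lomond

Round 1: Marwick vs Calder — 8–13, Calder advances.
Round 2: Calder vs Holwick — 12–9, Calder advances.
Round 3: Calder vs Lomond — 2–19, Lomond advances.
The agenda winner is Lomond.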